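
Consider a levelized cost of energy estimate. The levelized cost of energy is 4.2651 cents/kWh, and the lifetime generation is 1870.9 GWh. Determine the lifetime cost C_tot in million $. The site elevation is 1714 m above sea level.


C_tot = LCOE / 100 * E_tot
C_tot = 4.2651 / 100 * 1870.9
C_tot = 79.796 million $


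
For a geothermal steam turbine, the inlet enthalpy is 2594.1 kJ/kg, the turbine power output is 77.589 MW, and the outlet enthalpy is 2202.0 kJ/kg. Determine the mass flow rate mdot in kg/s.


mdot = P * 1000 / (h_in - h_out)
mdot = 77.589 * 1000 / (2594.1 - 2202.0)
mdot = 197.88 kg/s


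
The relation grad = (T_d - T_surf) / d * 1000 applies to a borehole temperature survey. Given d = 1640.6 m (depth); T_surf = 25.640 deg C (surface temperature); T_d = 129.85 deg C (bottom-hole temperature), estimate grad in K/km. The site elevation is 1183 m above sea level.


grad = (T_d - T_surf) / d * 1000
grad = (129.85 - 25.640) / 1640.6 * 1000
grad = 63.51944 deg C/km
Convert: 63.51944 deg C/km * 1.0 = 63.519 K/km
grad = 63.519 K/km


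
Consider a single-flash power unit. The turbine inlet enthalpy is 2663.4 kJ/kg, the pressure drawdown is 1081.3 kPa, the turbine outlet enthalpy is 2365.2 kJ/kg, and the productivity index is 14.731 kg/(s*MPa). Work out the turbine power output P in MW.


Step 1: mdot = PI * dP / 1000 = 14.731 * 1081.3 / 1000 = 15.92863 kg/s
Step 2: P = mdot*(h_in - h_out)/1000 = 15.92863*(2663.4 - 2365.2)/1000 = 4.7499 MW
P = 4.7499 MW


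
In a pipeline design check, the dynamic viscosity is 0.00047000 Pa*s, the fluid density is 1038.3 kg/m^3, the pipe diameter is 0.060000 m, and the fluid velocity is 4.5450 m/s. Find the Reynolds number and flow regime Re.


Step 1: Re = rho*vel*D/mu = 1038.3*4.545*0.06/0.00047 = 6.0243e+05
Step 2: Re = 6.0243e+05 > 4000, so flow is turbulent.
Re = 6.0243e+05 (turbulent)


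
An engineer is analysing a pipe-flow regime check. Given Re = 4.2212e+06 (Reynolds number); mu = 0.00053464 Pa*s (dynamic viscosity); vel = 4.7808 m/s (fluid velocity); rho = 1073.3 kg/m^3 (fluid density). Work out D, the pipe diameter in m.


D = Re * mu / (rho * vel)
D = 4.2212e+06 * 0.00053464 / (1073.3 * 4.7808)
D = 0.43982 m


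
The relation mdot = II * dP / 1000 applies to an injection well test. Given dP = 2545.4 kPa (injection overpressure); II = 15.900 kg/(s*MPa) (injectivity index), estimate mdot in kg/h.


mdot = II * dP / 1000
mdot = 15.900 * 2545.4 / 1000
mdot = 40.47186 kg/s
Convert: 40.47186 kg/s * 3600.0 = 1.4570e+05 kg/h
mdot = 1.4570e+05 kg/h


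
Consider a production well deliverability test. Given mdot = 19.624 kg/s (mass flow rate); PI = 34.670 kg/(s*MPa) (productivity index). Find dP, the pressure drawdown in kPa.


dP = mdot * 1000 / PI
dP = 19.624 * 1000 / 34.670
dP = 566.02 kPa


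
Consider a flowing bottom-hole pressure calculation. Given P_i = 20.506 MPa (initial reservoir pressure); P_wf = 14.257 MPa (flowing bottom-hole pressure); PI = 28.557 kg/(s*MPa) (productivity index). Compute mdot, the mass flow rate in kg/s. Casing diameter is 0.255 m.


mdot = (P_i - P_wf) * PI
mdot = (20.506 - 14.257) * 28.557
mdot = 178.45 kg/s


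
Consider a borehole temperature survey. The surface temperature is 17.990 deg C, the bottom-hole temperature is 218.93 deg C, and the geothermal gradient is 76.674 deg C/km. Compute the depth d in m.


d = (T_d - T_surf) / grad * 1000
d = (218.93 - 17.990) / 76.674 * 1000
d = 2620.7 m


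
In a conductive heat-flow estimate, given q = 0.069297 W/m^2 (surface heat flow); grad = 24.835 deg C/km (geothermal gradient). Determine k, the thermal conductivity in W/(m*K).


k = q * 1000 / grad
k = 0.069297 * 1000 / 24.835
k = 2.7903 W/(m*K)


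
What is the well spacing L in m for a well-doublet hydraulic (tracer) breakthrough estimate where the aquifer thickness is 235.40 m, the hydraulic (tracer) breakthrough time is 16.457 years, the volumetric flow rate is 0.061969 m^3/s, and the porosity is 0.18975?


L = sqrt(t_bt*365.25*86400*3*Qv / (pi*hr*phi))
L = sqrt(16.457*365.25*86400*3*0.061969 / (pi*235.40*0.18975))
L = 829.48 m


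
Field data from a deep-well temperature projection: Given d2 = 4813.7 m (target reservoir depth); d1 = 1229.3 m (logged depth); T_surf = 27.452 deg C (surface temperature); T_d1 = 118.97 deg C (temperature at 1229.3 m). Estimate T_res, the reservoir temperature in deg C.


Step 1: grad = (T_d1 - T_surf)/d1 * 1000 = (118.97 - 27.452)/1229.3 * 1000 = 74.44725 deg C/km
Step 2: T_res = T_surf + grad*d2/1000 = 27.452 + 74.44725*4813.7/1000 = 385.82 deg C
T_res = 385.82 deg C


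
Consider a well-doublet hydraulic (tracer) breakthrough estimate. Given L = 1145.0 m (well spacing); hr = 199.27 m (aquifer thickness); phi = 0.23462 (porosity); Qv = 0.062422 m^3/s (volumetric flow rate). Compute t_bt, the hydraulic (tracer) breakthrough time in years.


t_bt = pi * hr * phi * L^2 / (3 * Qv) / (365.25*86400)
t_bt = pi * 199.27 * 0.23462 * 1145.0^2 / (3 * 0.062422) / (365.25*86400)
t_bt = 32.584 years


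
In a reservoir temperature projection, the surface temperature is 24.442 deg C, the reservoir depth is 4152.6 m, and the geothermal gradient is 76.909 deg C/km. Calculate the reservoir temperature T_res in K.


T_res = T_surf + grad * d / 1000
T_res = 24.442 + 76.909 * 4152.6 / 1000
T_res = 343.8143 deg C
Convert to K: 343.8143 + 273.15 = 616.96 K
T_res = 616.96 K


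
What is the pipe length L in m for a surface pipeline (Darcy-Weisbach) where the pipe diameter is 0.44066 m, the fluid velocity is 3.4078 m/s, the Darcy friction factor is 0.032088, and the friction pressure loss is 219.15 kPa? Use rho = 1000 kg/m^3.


L = dP*1000*D / (f*rho*vel^2/2)
L = 219.15*1000*0.44066 / (0.032088*1000*3.4078^2/2)
L = 518.30 m


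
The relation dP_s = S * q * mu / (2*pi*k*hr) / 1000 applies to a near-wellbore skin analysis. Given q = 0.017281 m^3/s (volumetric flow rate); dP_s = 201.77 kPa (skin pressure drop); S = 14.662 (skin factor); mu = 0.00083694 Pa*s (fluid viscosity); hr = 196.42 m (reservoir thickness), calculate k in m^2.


k = S*q*mu / (2*pi*dP_s*1000*hr)
k = 14.662*0.017281*0.00083694 / (2*pi*201.77*1000*196.42)
k = 8.5160e-13 m^2


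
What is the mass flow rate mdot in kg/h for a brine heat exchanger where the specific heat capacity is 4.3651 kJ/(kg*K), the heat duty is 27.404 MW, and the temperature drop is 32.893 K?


mdot = Q * 1000 / (cp * dT)
mdot = 27.404 * 1000 / (4.3651 * 32.893)
mdot = 190.8606 kg/s
Convert: 190.8606 kg/s * 3600.0 = 6.8710e+05 kg/h
mdot = 6.8710e+05 kg/h


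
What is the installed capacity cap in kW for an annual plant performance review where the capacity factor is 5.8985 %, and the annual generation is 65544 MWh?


cap = E_a / (CF/100 * 8760)
cap = 65544 / (5.8985/100 * 8760)
cap = 126.8491 MW
Convert: 126.8491 MW * 1000.0 = 1.2685e+05 kW
cap = 1.2685e+05 kW


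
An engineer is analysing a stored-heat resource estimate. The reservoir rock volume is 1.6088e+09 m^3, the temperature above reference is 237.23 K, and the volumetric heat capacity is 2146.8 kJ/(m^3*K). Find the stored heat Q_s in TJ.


Q_s = Vr * rhoc * dT / 1e12
Q_s = 1.6088e+09 * 2146.8 * 237.23 / 1e12
Q_s = 819.3383 PJ
Convert: 819.3383 PJ * 1000.0 = 8.1934e+05 TJ
Q_s = 8.1934e+05 TJ


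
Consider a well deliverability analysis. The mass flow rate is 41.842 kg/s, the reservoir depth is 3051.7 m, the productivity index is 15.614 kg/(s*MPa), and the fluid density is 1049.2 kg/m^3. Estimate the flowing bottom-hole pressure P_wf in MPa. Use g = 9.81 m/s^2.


Step 1: P_i = rho*g*h/1e6 = 1049.2*9.81*3051.7/1e6 = 31.41009 MPa
Step 2: P_wf = P_i - mdot/PI = 31.41009 - 41.842/15.614 = 28.730 MPa
P_wf = 28.730 MPa


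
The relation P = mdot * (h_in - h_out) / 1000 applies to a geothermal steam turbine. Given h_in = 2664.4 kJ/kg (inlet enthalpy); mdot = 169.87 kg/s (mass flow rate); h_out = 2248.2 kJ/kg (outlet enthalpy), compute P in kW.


P = mdot * (h_in - h_out) / 1000
P = 169.87 * (2664.4 - 2248.2) / 1000
P = 70.69989 MW
Convert: 70.69989 MW * 1000.0 = 70700 kW
P = 70700 kW


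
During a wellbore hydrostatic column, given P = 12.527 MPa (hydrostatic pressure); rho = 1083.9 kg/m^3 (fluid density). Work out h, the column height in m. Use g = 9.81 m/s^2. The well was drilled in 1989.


h = P * 1e6 / (g * rho)
h = 12.527 * 1e6 / (9.81 * 1083.9)
h = 1178.1 m


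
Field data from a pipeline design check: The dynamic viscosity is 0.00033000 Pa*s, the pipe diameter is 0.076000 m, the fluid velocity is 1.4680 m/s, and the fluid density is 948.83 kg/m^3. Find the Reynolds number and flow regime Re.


Step 1: Re = rho*vel*D/mu = 948.83*1.468*0.076/0.00033 = 3.2079e+05
Step 2: Re = 3.2079e+05 > 4000, so flow is turbulent.
Re = 3.2079e+05 (turbulent)


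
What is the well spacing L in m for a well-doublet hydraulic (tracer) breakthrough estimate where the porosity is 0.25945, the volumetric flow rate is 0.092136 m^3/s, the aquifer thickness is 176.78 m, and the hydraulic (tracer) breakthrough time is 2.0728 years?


L = sqrt(t_bt*365.25*86400*3*Qv / (pi*hr*phi))
L = sqrt(2.0728*365.25*86400*3*0.092136 / (pi*176.78*0.25945))
L = 354.23 m


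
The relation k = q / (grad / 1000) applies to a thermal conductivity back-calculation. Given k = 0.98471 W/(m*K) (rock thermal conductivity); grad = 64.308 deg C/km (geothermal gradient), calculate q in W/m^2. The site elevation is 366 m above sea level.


q = k * grad / 1000
q = 0.98471 * 64.308 / 1000
q = 0.063325 W/m^2


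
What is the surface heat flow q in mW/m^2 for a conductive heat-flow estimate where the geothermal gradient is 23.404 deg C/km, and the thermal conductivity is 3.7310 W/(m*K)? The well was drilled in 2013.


q = k * grad / 1000
q = 3.7310 * 23.404 / 1000
q = 0.08732032 W/m^2
Convert: 0.08732032 W/m^2 * 1000.0 = 87.320 mW/m^2
q = 87.320 mW/m^2


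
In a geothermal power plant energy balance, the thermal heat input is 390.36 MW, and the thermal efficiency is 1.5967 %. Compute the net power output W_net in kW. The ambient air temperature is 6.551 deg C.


W_net = eta / 100 * Q_in
W_net = 1.5967 / 100 * 390.36
W_net = 6.232878 MW
Convert: 6.232878 MW * 1000.0 = 6232.9 kW
W_net = 6232.9 kW


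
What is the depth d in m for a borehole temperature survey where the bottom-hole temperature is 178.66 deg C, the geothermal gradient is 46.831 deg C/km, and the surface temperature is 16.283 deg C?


d = (T_d - T_surf) / grad * 1000
d = (178.66 - 16.283) / 46.831 * 1000
d = 3467.3 m


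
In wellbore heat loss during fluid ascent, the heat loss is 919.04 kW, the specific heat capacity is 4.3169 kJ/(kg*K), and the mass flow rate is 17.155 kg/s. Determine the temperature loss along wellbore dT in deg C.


dT = Q_loss / (mdot * cp)
dT = 919.04 / (17.155 * 4.3169)
dT = 12.41000 K
Convert (temperature difference, 1 K = 1 deg C): 12.41000 K = 12.41000 deg C
dT = 12.410 deg C


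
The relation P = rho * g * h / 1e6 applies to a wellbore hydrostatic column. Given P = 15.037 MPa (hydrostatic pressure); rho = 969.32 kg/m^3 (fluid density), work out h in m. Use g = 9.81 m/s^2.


h = P * 1e6 / (g * rho)
h = 15.037 * 1e6 / (9.81 * 969.32)
h = 1581.3 m


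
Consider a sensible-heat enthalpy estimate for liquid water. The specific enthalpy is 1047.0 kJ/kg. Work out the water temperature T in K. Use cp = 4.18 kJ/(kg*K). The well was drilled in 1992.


T = h / cp
T = 1047.0 / 4.18
T = 250.4785 deg C
Convert to K: 250.4785 + 273.15 = 523.63 K
T = 523.63 K


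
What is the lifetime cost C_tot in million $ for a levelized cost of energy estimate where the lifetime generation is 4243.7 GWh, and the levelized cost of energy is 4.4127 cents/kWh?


C_tot = LCOE / 100 * E_tot
C_tot = 4.4127 / 100 * 4243.7
C_tot = 187.26 million $


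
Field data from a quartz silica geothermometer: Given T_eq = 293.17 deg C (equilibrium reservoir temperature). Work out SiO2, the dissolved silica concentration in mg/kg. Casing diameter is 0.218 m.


SiO2 = 10^(5.19 - 1309/(T_eq + 273.15))
SiO2 = 10^(5.19 - 1309/(293.17 + 273.15))
SiO2 = 756.11 mg/kg


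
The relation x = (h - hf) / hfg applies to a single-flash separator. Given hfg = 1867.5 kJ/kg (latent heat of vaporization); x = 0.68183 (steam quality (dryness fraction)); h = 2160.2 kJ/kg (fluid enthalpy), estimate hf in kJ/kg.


hf = h - x * hfg
hf = 2160.2 - 0.68183 * 1867.5
hf = 886.88 kJ/kg


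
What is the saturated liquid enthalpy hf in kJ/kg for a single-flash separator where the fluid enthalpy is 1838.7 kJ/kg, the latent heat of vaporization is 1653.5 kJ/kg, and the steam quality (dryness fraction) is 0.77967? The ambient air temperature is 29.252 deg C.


hf = h - x * hfg
hf = 1838.7 - 0.77967 * 1653.5
hf = 549.52 kJ/kg


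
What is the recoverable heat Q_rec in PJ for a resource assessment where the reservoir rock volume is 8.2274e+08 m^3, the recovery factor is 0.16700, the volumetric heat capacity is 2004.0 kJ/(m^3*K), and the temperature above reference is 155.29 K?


Step 1: Q_s = Vr*rhoc*dT/1e12 = 8.2274e+08*2004.0*155.29/1e12 = 256.0376 PJ
Step 2: Q_rec = Q_s * RF = 256.0376 * 0.167 = 42.758 PJ
Q_rec = 42.758 PJ


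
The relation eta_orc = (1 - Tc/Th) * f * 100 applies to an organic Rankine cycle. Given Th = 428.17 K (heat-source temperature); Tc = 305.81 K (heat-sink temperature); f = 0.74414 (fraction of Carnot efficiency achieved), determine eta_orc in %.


eta_orc = (1 - Tc/Th) * f * 100
eta_orc = (1 - 305.81/428.17) * 0.74414 * 100
eta_orc = 21.266 %


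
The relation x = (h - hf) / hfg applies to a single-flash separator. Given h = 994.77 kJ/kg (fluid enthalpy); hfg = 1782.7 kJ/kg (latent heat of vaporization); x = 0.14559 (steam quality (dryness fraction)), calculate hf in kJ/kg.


hf = h - x * hfg
hf = 994.77 - 0.14559 * 1782.7
hf = 735.23 kJ/kg


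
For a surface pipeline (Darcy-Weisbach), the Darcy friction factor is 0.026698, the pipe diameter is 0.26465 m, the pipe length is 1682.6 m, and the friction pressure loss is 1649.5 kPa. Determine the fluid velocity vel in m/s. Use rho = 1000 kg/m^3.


vel = sqrt(dP*1000*2*D / (f*L*rho))
vel = sqrt(1649.5*1000*2*0.26465 / (0.026698*1682.6*1000))
vel = 4.4086 m/s


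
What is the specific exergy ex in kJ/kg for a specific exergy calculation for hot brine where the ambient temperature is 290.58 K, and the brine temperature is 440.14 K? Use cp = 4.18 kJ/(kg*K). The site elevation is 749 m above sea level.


ex = cp * ((T_b - T_0) - T_0 * ln(T_b/T_0))
ex = 4.18 * ((440.14 - 290.58) - 290.58 * ln(440.14/290.58))
ex = 120.83 kJ/kg


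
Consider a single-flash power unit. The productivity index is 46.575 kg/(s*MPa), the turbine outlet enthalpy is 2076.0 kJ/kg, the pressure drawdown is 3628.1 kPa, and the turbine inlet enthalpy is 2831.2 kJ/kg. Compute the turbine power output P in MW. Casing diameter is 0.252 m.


Step 1: mdot = PI * dP / 1000 = 46.575 * 3628.1 / 1000 = 168.9788 kg/s
Step 2: P = mdot*(h_in - h_out)/1000 = 168.9788*(2831.2 - 2076.0)/1000 = 127.61 MW
P = 127.61 MW


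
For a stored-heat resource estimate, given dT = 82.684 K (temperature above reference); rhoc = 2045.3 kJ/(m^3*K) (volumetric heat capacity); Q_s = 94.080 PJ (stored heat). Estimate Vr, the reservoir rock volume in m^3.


Vr = Q_s * 1e12 / (rhoc * dT)
Vr = 94.080 * 1e12 / (2045.3 * 82.684)
Vr = 5.5631e+08 m^3


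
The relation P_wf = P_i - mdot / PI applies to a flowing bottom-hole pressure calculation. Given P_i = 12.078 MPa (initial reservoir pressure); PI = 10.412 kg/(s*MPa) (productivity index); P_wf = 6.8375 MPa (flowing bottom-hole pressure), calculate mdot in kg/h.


mdot = (P_i - P_wf) * PI
mdot = (12.078 - 6.8375) * 10.412
mdot = 54.56409 kg/s
Convert: 54.56409 kg/s * 3600.0 = 1.9643e+05 kg/h
mdot = 1.9643e+05 kg/h


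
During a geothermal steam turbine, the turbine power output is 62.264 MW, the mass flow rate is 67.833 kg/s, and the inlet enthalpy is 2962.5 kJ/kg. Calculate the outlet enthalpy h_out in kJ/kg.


h_out = h_in - P * 1000 / mdot
h_out = 2962.5 - 62.264 * 1000 / 67.833
h_out = 2044.6 kJ/kg


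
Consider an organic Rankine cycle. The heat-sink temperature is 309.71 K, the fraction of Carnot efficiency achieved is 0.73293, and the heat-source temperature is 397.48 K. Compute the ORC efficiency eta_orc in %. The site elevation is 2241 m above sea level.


eta_orc = (1 - Tc/Th) * f * 100
eta_orc = (1 - 309.71/397.48) * 0.73293 * 100
eta_orc = 16.184 %


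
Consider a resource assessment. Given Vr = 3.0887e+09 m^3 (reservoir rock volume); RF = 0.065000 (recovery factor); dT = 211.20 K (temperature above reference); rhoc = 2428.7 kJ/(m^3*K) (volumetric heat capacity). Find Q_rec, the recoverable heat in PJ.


Step 1: Q_s = Vr*rhoc*dT/1e12 = 3.0887e+09*2428.7*211.2/1e12 = 1584.322 PJ
Step 2: Q_rec = Q_s * RF = 1584.322 * 0.065 = 102.98 PJ
Q_rec = 102.98 PJ


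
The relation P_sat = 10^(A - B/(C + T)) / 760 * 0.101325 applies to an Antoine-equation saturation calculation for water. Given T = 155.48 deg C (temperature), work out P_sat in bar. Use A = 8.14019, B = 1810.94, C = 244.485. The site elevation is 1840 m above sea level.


P_sat = 10^(A - B/(C + T)) / 760 * 0.101325
P_sat = 10^(8.14019 - 1810.94/(244.485 + 155.48)) / 760 * 0.101325
P_sat = 0.5461939 MPa
Convert: 0.5461939 MPa * 10.0 = 5.4619 bar
P_sat = 5.4619 bar


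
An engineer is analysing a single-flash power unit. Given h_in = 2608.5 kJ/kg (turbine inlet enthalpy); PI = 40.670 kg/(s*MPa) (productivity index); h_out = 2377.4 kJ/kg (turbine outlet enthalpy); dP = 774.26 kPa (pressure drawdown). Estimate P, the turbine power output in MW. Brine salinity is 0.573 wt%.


Step 1: mdot = PI * dP / 1000 = 40.67 * 774.26 / 1000 = 31.48915 kg/s
Step 2: P = mdot*(h_in - h_out)/1000 = 31.48915*(2608.5 - 2377.4)/1000 = 7.2771 MW
P = 7.2771 MW


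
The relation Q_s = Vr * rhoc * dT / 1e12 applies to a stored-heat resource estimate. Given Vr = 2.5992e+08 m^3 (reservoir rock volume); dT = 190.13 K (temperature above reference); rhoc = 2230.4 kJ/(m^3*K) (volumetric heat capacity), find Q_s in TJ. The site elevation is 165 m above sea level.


Q_s = Vr * rhoc * dT / 1e12
Q_s = 2.5992e+08 * 2230.4 * 190.13 / 1e12
Q_s = 110.2232 PJ
Convert: 110.2232 PJ * 1000.0 = 1.1022e+05 TJ
Q_s = 1.1022e+05 TJ


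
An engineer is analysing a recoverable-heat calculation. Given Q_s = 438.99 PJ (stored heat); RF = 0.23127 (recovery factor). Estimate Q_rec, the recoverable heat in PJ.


Q_rec = Q_s * RF
Q_rec = 438.99 * 0.23127
Q_rec = 101.53 PJ


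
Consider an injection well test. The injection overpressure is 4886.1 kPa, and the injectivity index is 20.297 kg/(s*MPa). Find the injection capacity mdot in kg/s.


mdot = II * dP / 1000
mdot = 20.297 * 4886.1 / 1000
mdot = 99.173 kg/s


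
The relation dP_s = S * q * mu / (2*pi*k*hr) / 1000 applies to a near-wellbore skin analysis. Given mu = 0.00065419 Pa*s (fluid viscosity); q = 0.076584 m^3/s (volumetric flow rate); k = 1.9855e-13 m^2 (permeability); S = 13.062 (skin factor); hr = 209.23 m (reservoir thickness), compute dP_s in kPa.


dP_s = S * q * mu / (2*pi*k*hr) / 1000
dP_s = 13.062 * 0.076584 * 0.00065419 / (2*pi*1.9855e-13*209.23) / 1000
dP_s = 2507.1 kPa


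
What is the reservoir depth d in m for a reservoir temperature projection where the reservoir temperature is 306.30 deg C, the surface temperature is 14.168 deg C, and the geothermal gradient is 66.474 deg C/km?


d = (T_res - T_surf) / grad * 1000
d = (306.30 - 14.168) / 66.474 * 1000
d = 4394.7 m


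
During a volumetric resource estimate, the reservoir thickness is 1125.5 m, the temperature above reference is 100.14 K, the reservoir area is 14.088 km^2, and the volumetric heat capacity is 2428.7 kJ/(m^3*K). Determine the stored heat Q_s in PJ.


Step 1: Vr = A*1e6*hr = 14.088*1e6*1125.5 = 1.585604e+10 m^3
Step 2: Q_s = Vr*rhoc*dT/1e12 = 1.585604e+10*2428.7*100.14/1e12 = 3856.3 PJ
Q_s = 3856.3 PJ


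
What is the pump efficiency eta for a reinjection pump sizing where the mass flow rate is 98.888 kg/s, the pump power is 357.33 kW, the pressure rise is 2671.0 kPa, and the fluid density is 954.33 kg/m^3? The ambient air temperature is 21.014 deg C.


eta = mdot * dP / (rho * P_pump)
eta = 98.888 * 2671.0 / (954.33 * 357.33)
eta = 0.77455


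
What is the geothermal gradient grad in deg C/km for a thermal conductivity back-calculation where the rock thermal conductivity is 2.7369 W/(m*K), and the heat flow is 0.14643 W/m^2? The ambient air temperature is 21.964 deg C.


grad = q / k * 1000
grad = 0.14643 / 2.7369 * 1000
grad = 53.502 deg C/km


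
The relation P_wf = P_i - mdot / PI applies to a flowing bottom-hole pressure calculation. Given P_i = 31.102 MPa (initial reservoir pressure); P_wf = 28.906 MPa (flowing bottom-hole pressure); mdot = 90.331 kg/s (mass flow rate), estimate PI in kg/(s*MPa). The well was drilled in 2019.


PI = mdot / (P_i - P_wf)
PI = 90.331 / (31.102 - 28.906)
PI = 41.134 kg/(s*MPa)


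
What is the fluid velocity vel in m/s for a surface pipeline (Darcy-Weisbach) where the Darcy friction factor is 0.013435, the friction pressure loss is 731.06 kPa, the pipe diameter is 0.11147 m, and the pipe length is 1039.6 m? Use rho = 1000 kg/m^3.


vel = sqrt(dP*1000*2*D / (f*L*rho))
vel = sqrt(731.06*1000*2*0.11147 / (0.013435*1039.6*1000))
vel = 3.4160 m/s


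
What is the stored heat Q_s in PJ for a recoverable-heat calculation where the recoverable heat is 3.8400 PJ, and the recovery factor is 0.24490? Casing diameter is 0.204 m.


Q_s = Q_rec / RF
Q_s = 3.8400 / 0.24490
Q_s = 15.680 PJ


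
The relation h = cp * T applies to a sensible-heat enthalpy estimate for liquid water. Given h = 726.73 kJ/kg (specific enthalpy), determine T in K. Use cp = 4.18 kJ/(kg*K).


T = h / cp
T = 726.73 / 4.18
T = 173.8589 deg C
Convert to K: 173.8589 + 273.15 = 447.01 K
T = 447.01 K


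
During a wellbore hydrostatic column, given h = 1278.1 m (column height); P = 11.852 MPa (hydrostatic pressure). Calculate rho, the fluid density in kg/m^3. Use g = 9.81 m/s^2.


rho = P * 1e6 / (g * h)
rho = 11.852 * 1e6 / (9.81 * 1278.1)
rho = 945.27 kg/m^3


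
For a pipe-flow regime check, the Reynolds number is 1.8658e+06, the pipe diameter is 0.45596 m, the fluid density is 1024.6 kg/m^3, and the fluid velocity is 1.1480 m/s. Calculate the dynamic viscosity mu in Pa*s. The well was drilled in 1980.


mu = rho * vel * D / Re
mu = 1024.6 * 1.1480 * 0.45596 / 1.8658e+06
mu = 0.00028745 Pa*s


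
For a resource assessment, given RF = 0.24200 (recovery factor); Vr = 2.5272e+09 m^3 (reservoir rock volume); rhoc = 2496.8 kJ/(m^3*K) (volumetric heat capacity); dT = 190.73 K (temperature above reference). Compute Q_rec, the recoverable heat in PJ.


Step 1: Q_s = Vr*rhoc*dT/1e12 = 2.5272e+09*2496.8*190.73/1e12 = 1203.490 PJ
Step 2: Q_rec = Q_s * RF = 1203.490 * 0.242 = 291.24 PJ
Q_rec = 291.24 PJ


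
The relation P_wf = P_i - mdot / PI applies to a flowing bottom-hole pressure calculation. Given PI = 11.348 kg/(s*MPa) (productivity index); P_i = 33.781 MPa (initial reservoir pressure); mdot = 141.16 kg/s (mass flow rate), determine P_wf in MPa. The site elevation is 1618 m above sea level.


P_wf = P_i - mdot / PI
P_wf = 33.781 - 141.16 / 11.348
P_wf = 21.342 MPa


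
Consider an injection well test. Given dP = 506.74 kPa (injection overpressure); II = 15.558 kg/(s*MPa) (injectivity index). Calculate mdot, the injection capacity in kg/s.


mdot = II * dP / 1000
mdot = 15.558 * 506.74 / 1000
mdot = 7.8839 kg/s


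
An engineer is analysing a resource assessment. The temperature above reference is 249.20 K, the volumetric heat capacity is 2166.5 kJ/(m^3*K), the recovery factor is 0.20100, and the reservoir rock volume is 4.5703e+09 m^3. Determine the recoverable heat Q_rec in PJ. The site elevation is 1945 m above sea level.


Step 1: Q_s = Vr*rhoc*dT/1e12 = 4.5703e+09*2166.5*249.2/1e12 = 2467.467 PJ
Step 2: Q_rec = Q_s * RF = 2467.467 * 0.201 = 495.96 PJ
Q_rec = 495.96 PJ


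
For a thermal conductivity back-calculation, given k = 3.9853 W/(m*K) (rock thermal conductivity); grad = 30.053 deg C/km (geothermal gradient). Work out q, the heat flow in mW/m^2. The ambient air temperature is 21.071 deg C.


q = k * grad / 1000
q = 3.9853 * 30.053 / 1000
q = 0.1197702 W/m^2
Convert: 0.1197702 W/m^2 * 1000.0 = 119.77 mW/m^2
q = 119.77 mW/m^2


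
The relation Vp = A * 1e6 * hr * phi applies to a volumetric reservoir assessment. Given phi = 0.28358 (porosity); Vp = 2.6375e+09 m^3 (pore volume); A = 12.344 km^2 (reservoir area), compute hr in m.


hr = Vp / (A * 1e6 * phi)
hr = 2.6375e+09 / (12.344 * 1e6 * 0.28358)
hr = 753.46 m


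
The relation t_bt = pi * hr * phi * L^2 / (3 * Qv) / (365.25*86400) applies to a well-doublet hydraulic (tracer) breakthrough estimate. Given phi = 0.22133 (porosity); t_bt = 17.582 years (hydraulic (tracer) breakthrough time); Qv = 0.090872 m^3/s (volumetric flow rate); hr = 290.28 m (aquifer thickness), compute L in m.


L = sqrt(t_bt*365.25*86400*3*Qv / (pi*hr*phi))
L = sqrt(17.582*365.25*86400*3*0.090872 / (pi*290.28*0.22133))
L = 865.68 m


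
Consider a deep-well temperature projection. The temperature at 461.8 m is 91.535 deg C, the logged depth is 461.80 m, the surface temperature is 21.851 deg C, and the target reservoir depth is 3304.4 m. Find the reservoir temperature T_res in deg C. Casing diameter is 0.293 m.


Step 1: grad = (T_d1 - T_surf)/d1 * 1000 = (91.535 - 21.851)/461.8 * 1000 = 150.8965 deg C/km
Step 2: T_res = T_surf + grad*d2/1000 = 21.851 + 150.8965*3304.4/1000 = 520.47 deg C
T_res = 520.47 deg C


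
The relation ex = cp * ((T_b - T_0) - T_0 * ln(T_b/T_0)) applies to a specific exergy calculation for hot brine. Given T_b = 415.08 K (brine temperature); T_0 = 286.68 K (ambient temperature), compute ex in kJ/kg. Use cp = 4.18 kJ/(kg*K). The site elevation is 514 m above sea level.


ex = cp * ((T_b - T_0) - T_0 * ln(T_b/T_0))
ex = 4.18 * ((415.08 - 286.68) - 286.68 * ln(415.08/286.68))
ex = 93.207 kJ/kg


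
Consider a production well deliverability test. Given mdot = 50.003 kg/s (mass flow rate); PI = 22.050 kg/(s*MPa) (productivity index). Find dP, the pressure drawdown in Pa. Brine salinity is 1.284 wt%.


dP = mdot * 1000 / PI
dP = 50.003 * 1000 / 22.050
dP = 2267.710 kPa
Convert: 2267.710 kPa * 1000.0 = 2.2677e+06 Pa
dP = 2.2677e+06 Pa


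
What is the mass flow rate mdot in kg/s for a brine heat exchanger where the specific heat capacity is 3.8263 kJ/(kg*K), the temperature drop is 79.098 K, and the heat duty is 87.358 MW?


mdot = Q * 1000 / (cp * dT)
mdot = 87.358 * 1000 / (3.8263 * 79.098)
mdot = 288.64 kg/s


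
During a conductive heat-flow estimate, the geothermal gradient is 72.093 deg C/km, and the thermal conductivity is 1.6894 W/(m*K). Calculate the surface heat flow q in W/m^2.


q = k * grad / 1000
q = 1.6894 * 72.093 / 1000
q = 0.12179 W/m^2


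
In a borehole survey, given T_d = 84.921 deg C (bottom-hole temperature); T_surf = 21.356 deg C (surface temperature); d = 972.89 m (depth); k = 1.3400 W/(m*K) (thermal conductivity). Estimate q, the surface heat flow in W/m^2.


Step 1: grad = (T_d - T_surf)/d * 1000 = (84.921 - 21.356)/972.89 * 1000 = 65.33627 deg C/km
Step 2: q = k * grad / 1000 = 1.34 * 65.33627 / 1000 = 0.087551 W/m^2
q = 0.087551 W/m^2


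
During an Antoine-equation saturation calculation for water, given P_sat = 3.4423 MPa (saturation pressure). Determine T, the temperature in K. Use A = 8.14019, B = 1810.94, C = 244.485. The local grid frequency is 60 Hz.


T = B / (A - log10(P_sat * 760 / 0.101325)) - C
T = 1810.94 / (8.14019 - log10(3.4423 * 760 / 0.101325)) - 244.485
T = 241.2503 deg C
Convert to K: 241.2503 + 273.15 = 514.40 K
T = 514.40 K


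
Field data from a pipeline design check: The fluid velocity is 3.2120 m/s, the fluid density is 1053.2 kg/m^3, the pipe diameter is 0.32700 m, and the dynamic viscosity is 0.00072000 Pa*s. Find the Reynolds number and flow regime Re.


Step 1: Re = rho*vel*D/mu = 1053.2*3.212*0.327/0.00072 = 1.5364e+06
Step 2: Re = 1.5364e+06 > 4000, so flow is turbulent.
Re = 1.5364e+06 (turbulent)


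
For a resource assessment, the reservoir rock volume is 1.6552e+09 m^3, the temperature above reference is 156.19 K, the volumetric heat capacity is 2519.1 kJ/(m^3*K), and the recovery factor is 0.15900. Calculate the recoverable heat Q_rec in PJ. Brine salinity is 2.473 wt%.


Step 1: Q_s = Vr*rhoc*dT/1e12 = 1.6552e+09*2519.1*156.19/1e12 = 651.2521 PJ
Step 2: Q_rec = Q_s * RF = 651.2521 * 0.159 = 103.55 PJ
Q_rec = 103.55 PJ


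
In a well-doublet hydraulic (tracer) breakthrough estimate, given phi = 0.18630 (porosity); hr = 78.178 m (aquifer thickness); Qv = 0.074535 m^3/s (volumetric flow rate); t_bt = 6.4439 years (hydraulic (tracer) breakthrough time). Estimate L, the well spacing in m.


L = sqrt(t_bt*365.25*86400*3*Qv / (pi*hr*phi))
L = sqrt(6.4439*365.25*86400*3*0.074535 / (pi*78.178*0.18630))
L = 996.88 m


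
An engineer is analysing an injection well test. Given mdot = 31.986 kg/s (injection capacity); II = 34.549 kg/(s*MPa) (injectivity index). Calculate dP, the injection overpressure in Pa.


dP = mdot * 1000 / II
dP = 31.986 * 1000 / 34.549
dP = 925.8155 kPa
Convert: 925.8155 kPa * 1000.0 = 9.2582e+05 Pa
dP = 9.2582e+05 Pa


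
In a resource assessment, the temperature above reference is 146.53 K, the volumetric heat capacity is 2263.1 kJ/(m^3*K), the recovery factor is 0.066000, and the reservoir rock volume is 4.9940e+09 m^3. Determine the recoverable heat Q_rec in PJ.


Step 1: Q_s = Vr*rhoc*dT/1e12 = 4.9940e+09*2263.1*146.53/1e12 = 1656.071 PJ
Step 2: Q_rec = Q_s * RF = 1656.071 * 0.066 = 109.30 PJ
Q_rec = 109.30 PJ


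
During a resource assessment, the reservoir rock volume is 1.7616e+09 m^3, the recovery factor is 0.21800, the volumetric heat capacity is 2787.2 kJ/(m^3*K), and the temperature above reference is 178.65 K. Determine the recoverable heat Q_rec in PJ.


Step 1: Q_s = Vr*rhoc*dT/1e12 = 1.7616e+09*2787.2*178.65/1e12 = 877.1593 PJ
Step 2: Q_rec = Q_s * RF = 877.1593 * 0.218 = 191.22 PJ
Q_rec = 191.22 PJ


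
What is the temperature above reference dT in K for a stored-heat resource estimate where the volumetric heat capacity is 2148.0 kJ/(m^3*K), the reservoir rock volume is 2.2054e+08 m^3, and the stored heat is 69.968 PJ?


dT = Q_s * 1e12 / (Vr * rhoc)
dT = 69.968 * 1e12 / (2.2054e+08 * 2148.0)
dT = 147.70 K


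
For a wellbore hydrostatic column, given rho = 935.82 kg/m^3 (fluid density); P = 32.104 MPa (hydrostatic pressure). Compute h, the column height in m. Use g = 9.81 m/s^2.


h = P * 1e6 / (g * rho)
h = 32.104 * 1e6 / (9.81 * 935.82)
h = 3497.0 m


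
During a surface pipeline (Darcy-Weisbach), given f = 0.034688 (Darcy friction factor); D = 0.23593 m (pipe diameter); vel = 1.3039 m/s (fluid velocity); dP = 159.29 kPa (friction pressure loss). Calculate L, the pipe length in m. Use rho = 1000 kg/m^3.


L = dP*1000*D / (f*rho*vel^2/2)
L = 159.29*1000*0.23593 / (0.034688*1000*1.3039^2/2)
L = 1274.5 m


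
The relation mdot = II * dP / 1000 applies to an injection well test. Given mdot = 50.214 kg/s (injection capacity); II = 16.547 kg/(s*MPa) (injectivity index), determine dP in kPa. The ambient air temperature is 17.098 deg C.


dP = mdot * 1000 / II
dP = 50.214 * 1000 / 16.547
dP = 3034.6 kPa


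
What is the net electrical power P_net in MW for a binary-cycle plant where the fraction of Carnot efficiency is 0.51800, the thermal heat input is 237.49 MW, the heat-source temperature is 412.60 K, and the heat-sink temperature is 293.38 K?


Step 1: eta = (1 - Tc/Th)*f = (1 - 293.38/412.6)*0.518 = 0.1496751
Step 2: P_net = eta * Q_in = 0.1496751 * 237.49 = 35.546 MW
P_net = 35.546 MW


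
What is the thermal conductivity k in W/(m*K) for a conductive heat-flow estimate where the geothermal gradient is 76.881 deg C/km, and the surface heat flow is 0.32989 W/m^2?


k = q * 1000 / grad
k = 0.32989 * 1000 / 76.881
k = 4.2909 W/(m*K)


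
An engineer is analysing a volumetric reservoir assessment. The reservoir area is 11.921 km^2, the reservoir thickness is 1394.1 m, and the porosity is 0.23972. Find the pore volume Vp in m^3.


Vp = A * 1e6 * hr * phi
Vp = 11.921 * 1e6 * 1394.1 * 0.23972
Vp = 3.9839e+09 m^3


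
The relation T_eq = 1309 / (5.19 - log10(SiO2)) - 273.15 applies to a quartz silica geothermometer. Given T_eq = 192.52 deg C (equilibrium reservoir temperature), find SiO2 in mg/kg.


SiO2 = 10^(5.19 - 1309/(T_eq + 273.15))
SiO2 = 10^(5.19 - 1309/(192.52 + 273.15))
SiO2 = 239.33 mg/kg


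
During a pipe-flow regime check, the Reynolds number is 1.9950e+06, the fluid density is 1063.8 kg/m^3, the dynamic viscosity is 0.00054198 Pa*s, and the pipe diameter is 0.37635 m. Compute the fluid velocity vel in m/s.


vel = Re * mu / (rho * D)
vel = 1.9950e+06 * 0.00054198 / (1063.8 * 0.37635)
vel = 2.7007 m/s


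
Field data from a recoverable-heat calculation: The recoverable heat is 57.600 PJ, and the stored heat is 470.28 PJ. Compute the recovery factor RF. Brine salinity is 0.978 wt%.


RF = Q_rec / Q_s
RF = 57.600 / 470.28
RF = 0.12248


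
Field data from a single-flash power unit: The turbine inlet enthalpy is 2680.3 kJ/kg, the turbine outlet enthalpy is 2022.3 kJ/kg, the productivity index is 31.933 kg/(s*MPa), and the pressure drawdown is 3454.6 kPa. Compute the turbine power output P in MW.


Step 1: mdot = PI * dP / 1000 = 31.933 * 3454.6 / 1000 = 110.3157 kg/s
Step 2: P = mdot*(h_in - h_out)/1000 = 110.3157*(2680.3 - 2022.3)/1000 = 72.588 MW
P = 72.588 MW


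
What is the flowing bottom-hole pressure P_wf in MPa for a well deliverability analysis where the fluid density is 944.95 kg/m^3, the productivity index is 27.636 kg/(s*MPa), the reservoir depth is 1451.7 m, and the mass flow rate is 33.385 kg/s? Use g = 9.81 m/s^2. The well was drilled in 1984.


Step 1: P_i = rho*g*h/1e6 = 944.95*9.81*1451.7/1e6 = 13.45720 MPa
Step 2: P_wf = P_i - mdot/PI = 13.45720 - 33.385/27.636 = 12.249 MPa
P_wf = 12.249 MPa


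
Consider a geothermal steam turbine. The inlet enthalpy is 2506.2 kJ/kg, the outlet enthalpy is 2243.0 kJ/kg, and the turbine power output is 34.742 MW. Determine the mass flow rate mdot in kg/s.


mdot = P * 1000 / (h_in - h_out)
mdot = 34.742 * 1000 / (2506.2 - 2243.0)
mdot = 132.00 kg/s


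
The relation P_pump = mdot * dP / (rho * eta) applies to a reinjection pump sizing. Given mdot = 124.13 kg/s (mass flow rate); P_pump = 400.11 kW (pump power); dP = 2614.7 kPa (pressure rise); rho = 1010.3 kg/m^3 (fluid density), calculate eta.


eta = mdot * dP / (rho * P_pump)
eta = 124.13 * 2614.7 / (1010.3 * 400.11)
eta = 0.80291


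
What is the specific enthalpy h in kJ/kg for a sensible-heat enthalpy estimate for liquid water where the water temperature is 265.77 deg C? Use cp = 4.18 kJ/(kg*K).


h = cp * T
h = 4.18 * 265.77
h = 1110.9 kJ/kg


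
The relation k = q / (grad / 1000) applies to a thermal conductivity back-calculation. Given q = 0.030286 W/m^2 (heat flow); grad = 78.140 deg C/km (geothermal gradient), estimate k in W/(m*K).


k = q / (grad / 1000)
k = 0.030286 / (78.140 / 1000)
k = 0.38759 W/(m*K)


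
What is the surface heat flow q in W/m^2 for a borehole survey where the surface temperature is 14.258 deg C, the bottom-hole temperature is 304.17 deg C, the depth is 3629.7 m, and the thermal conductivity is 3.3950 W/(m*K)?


Step 1: grad = (T_d - T_surf)/d * 1000 = (304.17 - 14.258)/3629.7 * 1000 = 79.87217 deg C/km
Step 2: q = k * grad / 1000 = 3.395 * 79.87217 / 1000 = 0.27117 W/m^2
q = 0.27117 W/m^2


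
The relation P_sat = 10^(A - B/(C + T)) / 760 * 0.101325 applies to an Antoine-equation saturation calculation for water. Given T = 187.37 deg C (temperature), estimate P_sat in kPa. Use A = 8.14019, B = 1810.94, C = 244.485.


P_sat = 10^(A - B/(C + T)) / 760 * 0.101325
P_sat = 10^(8.14019 - 1810.94/(244.485 + 187.37)) / 760 * 0.101325
P_sat = 1.179491 MPa
Convert: 1.179491 MPa * 1000.0 = 1179.5 kPa
P_sat = 1179.5 kPa


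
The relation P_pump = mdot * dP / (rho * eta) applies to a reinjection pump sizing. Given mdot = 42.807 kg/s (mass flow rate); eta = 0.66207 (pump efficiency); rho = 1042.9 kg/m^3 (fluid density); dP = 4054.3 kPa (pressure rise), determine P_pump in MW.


P_pump = mdot * dP / (rho * eta)
P_pump = 42.807 * 4054.3 / (1042.9 * 0.66207)
P_pump = 251.3530 kW
Convert: 251.3530 kW * 0.001 = 0.25135 MW
P_pump = 0.25135 MW


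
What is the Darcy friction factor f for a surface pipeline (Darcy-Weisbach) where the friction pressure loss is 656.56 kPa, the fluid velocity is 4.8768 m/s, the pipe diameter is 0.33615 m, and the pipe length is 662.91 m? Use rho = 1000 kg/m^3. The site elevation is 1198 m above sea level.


f = dP*1000 / ((L/D)*(rho*vel^2/2))
f = 656.56*1000 / ((662.91/0.33615)*(1000*4.8768^2/2))
f = 0.027997


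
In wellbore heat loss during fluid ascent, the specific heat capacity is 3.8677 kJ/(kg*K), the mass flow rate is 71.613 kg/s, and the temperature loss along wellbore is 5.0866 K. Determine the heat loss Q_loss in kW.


Q_loss = mdot * cp * dT
Q_loss = 71.613 * 3.8677 * 5.0866
Q_loss = 1408.9 kW


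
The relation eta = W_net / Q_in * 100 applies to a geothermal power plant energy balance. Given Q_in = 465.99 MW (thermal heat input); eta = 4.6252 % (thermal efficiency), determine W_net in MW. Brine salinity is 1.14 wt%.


W_net = eta / 100 * Q_in
W_net = 4.6252 / 100 * 465.99
W_net = 21.553 MW


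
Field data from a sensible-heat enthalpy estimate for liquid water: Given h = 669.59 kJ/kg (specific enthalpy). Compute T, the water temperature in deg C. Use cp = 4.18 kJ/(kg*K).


T = h / cp
T = 669.59 / 4.18
T = 160.19 deg C


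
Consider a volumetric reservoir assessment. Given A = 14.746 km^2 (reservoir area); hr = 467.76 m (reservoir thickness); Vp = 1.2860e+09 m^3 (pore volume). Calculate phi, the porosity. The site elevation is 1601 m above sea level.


phi = Vp / (A * 1e6 * hr)
phi = 1.2860e+09 / (14.746 * 1e6 * 467.76)
phi = 0.18644


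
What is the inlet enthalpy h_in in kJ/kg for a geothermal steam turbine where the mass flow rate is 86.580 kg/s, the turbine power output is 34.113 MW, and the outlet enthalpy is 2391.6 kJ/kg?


h_in = h_out + P * 1000 / mdot
h_in = 2391.6 + 34.113 * 1000 / 86.580
h_in = 2785.6 kJ/kg


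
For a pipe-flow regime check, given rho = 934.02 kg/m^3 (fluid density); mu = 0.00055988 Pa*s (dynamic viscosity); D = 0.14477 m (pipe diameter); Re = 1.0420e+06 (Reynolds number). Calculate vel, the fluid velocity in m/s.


vel = Re * mu / (rho * D)
vel = 1.0420e+06 * 0.00055988 / (934.02 * 0.14477)
vel = 4.3145 m/s


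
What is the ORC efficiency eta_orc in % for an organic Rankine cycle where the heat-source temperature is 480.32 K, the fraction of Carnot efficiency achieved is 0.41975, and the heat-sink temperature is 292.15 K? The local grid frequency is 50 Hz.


eta_orc = (1 - Tc/Th) * f * 100
eta_orc = (1 - 292.15/480.32) * 0.41975 * 100
eta_orc = 16.444 %


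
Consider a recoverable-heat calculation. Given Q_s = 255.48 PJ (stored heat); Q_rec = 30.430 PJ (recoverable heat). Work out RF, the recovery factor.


RF = Q_rec / Q_s
RF = 30.430 / 255.48
RF = 0.11911


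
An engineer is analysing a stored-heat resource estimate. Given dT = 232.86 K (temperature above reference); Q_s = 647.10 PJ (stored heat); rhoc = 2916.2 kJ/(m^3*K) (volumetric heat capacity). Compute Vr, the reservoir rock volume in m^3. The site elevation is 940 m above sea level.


Vr = Q_s * 1e12 / (rhoc * dT)
Vr = 647.10 * 1e12 / (2916.2 * 232.86)
Vr = 9.5293e+08 m^3


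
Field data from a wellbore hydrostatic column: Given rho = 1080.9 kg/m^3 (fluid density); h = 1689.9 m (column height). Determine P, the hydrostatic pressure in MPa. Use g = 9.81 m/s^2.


P = rho * g * h / 1e6
P = 1080.9 * 9.81 * 1689.9 / 1e6
P = 17.919 MPa


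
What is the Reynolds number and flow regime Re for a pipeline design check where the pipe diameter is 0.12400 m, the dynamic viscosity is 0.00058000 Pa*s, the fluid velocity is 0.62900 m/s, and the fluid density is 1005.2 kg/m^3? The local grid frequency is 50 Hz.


Step 1: Re = rho*vel*D/mu = 1005.2*0.629*0.124/0.00058 = 1.3518e+05
Step 2: Re = 1.3518e+05 > 4000, so flow is turbulent.
Re = 1.3518e+05 (turbulent)
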